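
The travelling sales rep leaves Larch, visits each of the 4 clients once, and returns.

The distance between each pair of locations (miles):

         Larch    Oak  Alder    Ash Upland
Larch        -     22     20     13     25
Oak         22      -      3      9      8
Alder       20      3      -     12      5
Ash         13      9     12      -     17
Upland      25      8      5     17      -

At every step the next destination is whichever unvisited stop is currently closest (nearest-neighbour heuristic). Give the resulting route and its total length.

From Larch: distances to unvisited — Ash=13, Alder=20, Oak=22, Upland=25. Nearest is Ash (13).
From Ash: distances to unvisited — Oak=9, Alder=12, Upland=17. Nearest is Oak (9).
From Oak: distances to unvisited — Alder=3, Upland=8. Nearest is Alder (3).
From Alder: distances to unvisited — Upland=5. Nearest is Upland (5).
Return Upland→Larch: 25.
Total = 13 + 9 + 3 + 5 + 25 = 55.

Nearest-neighbour total = 55 miles; route Larch → Ash → Oak → Alder → Upland → Larch.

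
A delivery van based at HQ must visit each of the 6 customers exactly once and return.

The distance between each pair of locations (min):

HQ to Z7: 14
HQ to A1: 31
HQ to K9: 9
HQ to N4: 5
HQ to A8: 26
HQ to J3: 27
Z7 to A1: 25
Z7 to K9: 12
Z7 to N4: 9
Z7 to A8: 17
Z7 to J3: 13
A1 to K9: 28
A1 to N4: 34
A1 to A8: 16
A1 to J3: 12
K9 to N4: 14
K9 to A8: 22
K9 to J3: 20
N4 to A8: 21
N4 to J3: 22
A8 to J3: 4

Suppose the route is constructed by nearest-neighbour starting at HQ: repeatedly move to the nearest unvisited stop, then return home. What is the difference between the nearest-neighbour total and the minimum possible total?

The nearest-neighbour route is 13 min longer than optimal.

From HQ: N4=5, K9=9, Z7=14, A8=26, J3=27, A1=31 → choose N4 (5).
From N4: Z7=9, K9=14, A8=21, J3=22, A1=34 → choose Z7 (9).
From Z7: K9=12, J3=13, A8=17, A1=25 → choose K9 (12).
From K9: J3=20, A8=22, A1=28 → choose J3 (20).
From J3: A8=4, A1=12 → choose A8 (4).
From A8: A1=16 → choose A1 (16).
NN route HQ → N4 → Z7 → K9 → J3 → A8 → A1 → HQ costs 97.
Optimal: HQ → K9 → A1 → A8 → J3 → Z7 → N4 → HQ costs 84 (by enumerating all 360 distinct tours).
Excess = 97 − 84 = 13.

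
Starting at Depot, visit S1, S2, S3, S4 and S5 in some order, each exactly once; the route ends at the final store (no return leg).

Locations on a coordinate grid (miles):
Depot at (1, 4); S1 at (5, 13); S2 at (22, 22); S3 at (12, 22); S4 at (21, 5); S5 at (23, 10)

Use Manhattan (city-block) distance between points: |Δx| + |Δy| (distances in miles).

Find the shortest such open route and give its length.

Minimum one-way distance = 59 miles.

There are 5! = 120 possible orderings.
Depot → S1 → S2 → S3 → S4 → S5: 13+26+10+26+7 = 82
Depot → S1 → S2 → S3 → S5 → S4: 13+26+10+23+7 = 79
Depot → S1 → S2 → S4 → S3 → S5: 13+26+18+26+23 = 106
Depot → S1 → S2 → S4 → S5 → S3: 13+26+18+7+23 = 87
Depot → S1 → S2 → S5 → S3 → S4: 13+26+13+23+26 = 101
Depot → S1 → S2 → S5 → S4 → S3: 13+26+13+7+26 = 85
Depot → S1 → S3 → S2 → S4 → S5: 13+16+10+18+7 = 64
Depot → S1 → S3 → S2 → S5 → S4: 13+16+10+13+7 = 59
Depot → S1 → S3 → S4 → S2 → S5: 13+16+26+18+13 = 86
Depot → S1 → S3 → S4 → S5 → S2: 13+16+26+7+13 = 75
Depot → S1 → S3 → S5 → S2 → S4: 13+16+23+13+18 = 83
Depot → S1 → S3 → S5 → S4 → S2: 13+16+23+7+18 = 77
Depot → S1 → S4 → S2 → S3 → S5: 13+24+18+10+23 = 88
Depot → S1 → S4 → S2 → S5 → S3: 13+24+18+13+23 = 91
… (106 more)
The minimum is 59.
One shortest path: Depot → S1 → S3 → S2 → S5 → S4.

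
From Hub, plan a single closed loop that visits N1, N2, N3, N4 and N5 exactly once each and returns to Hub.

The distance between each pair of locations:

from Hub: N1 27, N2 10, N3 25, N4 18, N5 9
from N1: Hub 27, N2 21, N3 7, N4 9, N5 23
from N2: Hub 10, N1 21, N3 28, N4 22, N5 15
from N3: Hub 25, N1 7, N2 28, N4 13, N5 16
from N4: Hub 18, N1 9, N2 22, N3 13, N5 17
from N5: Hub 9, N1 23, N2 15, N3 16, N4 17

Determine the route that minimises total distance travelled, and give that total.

With 5 stops there are 5!/2 = 60 distinct round trips (a route and its reverse cost the same).
Hub→N1→N2→N3→N4→N5→Hub: 27+21+28+13+17+9 = 115
Hub→N1→N2→N3→N5→N4→Hub: 27+21+28+16+17+18 = 127
Hub→N1→N2→N4→N3→N5→Hub: 27+21+22+13+16+9 = 108
Hub→N1→N2→N4→N5→N3→Hub: 27+21+22+17+16+25 = 128
Hub→N1→N2→N5→N3→N4→Hub: 27+21+15+16+13+18 = 110
Hub→N1→N2→N5→N4→N3→Hub: 27+21+15+17+13+25 = 118
Hub→N1→N3→N2→N4→N5→Hub: 27+7+28+22+17+9 = 110
Hub→N1→N3→N2→N5→N4→Hub: 27+7+28+15+17+18 = 112
Hub→N1→N3→N4→N2→N5→Hub: 27+7+13+22+15+9 = 93
Hub→N1→N3→N4→N5→N2→Hub: 27+7+13+17+15+10 = 89
Hub→N1→N3→N5→N2→N4→Hub: 27+7+16+15+22+18 = 105
Hub→N1→N3→N5→N4→N2→Hub: 27+7+16+17+22+10 = 99
Hub→N1→N4→N2→N3→N5→Hub: 27+9+22+28+16+9 = 111
Hub→N1→N4→N2→N5→N3→Hub: 27+9+22+15+16+25 = 114
… (46 more)
Hub→N2→N4→N1→N3→N5→Hub: 10+22+9+7+16+9 = 73  ← best
The minimum is 73.
One optimal route: Hub → N2 → N4 → N1 → N3 → N5 → Hub (or its reverse).

Shortest round trip = 73.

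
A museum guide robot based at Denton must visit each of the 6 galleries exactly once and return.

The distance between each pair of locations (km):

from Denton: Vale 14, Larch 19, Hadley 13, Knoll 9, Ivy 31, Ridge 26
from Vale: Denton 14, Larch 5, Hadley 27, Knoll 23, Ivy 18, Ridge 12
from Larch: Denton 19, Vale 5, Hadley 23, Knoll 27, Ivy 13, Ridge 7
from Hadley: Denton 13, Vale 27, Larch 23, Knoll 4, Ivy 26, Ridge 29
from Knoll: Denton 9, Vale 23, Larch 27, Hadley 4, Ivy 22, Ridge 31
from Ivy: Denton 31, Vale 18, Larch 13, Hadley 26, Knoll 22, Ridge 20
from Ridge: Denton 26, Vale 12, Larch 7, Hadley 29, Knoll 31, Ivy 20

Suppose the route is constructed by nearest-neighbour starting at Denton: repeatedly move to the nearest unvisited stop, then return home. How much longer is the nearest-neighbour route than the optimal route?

From Denton: Knoll=9, Hadley=13, Vale=14, Larch=19, Ridge=26, Ivy=31 → choose Knoll (9).
From Knoll: Hadley=4, Ivy=22, Vale=23, Larch=27, Ridge=31 → choose Hadley (4).
From Hadley: Larch=23, Ivy=26, Vale=27, Ridge=29 → choose Larch (23).
From Larch: Vale=5, Ridge=7, Ivy=13 → choose Vale (5).
From Vale: Ridge=12, Ivy=18 → choose Ridge (12).
From Ridge: Ivy=20 → choose Ivy (20).
NN route Denton → Knoll → Hadley → Larch → Vale → Ridge → Ivy → Denton costs 104.
Optimal: Denton → Vale → Larch → Ridge → Ivy → Hadley → Knoll → Denton costs 85 (by enumerating all 360 distinct tours).
Excess = 104 − 85 = 19.

Excess over optimum: 19 km.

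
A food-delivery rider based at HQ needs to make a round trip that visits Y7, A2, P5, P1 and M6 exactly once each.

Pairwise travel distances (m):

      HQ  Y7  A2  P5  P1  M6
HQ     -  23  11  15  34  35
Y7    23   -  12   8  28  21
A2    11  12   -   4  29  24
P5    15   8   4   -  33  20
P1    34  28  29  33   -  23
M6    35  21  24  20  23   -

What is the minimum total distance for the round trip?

There are 60 distinct closed tours to check (reversals are equivalent).
HQ-Y7-A2-P5-P1-M6-HQ: 23+12+4+33+23+35 = 130
HQ-Y7-A2-P5-M6-P1-HQ: 23+12+4+20+23+34 = 116
HQ-Y7-A2-P1-P5-M6-HQ: 23+12+29+33+20+35 = 152
HQ-Y7-A2-P1-M6-P5-HQ: 23+12+29+23+20+15 = 122
HQ-Y7-A2-M6-P5-P1-HQ: 23+12+24+20+33+34 = 146
HQ-Y7-A2-M6-P1-P5-HQ: 23+12+24+23+33+15 = 130
HQ-Y7-P5-A2-P1-M6-HQ: 23+8+4+29+23+35 = 122
HQ-Y7-P5-A2-M6-P1-HQ: 23+8+4+24+23+34 = 116
HQ-Y7-P5-P1-A2-M6-HQ: 23+8+33+29+24+35 = 152
HQ-Y7-P5-P1-M6-A2-HQ: 23+8+33+23+24+11 = 122
HQ-Y7-P5-M6-A2-P1-HQ: 23+8+20+24+29+34 = 138
HQ-Y7-P5-M6-P1-A2-HQ: 23+8+20+23+29+11 = 114
HQ-Y7-P1-A2-P5-M6-HQ: 23+28+29+4+20+35 = 139
HQ-Y7-P1-A2-M6-P5-HQ: 23+28+29+24+20+15 = 139
… (46 more)
HQ-A2-P5-Y7-M6-P1-HQ: 11+4+8+21+23+34 = 101  ← best
The minimum is 101.
One optimal route: HQ → A2 → P5 → Y7 → M6 → P1 → HQ (or its reverse).

101 m — the shortest possible round trip.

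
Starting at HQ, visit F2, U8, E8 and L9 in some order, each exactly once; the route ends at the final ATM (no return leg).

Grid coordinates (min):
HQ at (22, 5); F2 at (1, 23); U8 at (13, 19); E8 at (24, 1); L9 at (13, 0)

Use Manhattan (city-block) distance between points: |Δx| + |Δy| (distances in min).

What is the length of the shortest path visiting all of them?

There are 4! = 24 possible orderings.
HQ → F2 → U8 → E8 → L9: 39+16+29+12 = 96
HQ → F2 → U8 → L9 → E8: 39+16+19+12 = 86
HQ → F2 → E8 → U8 → L9: 39+45+29+19 = 132
HQ → F2 → E8 → L9 → U8: 39+45+12+19 = 115
HQ → F2 → L9 → U8 → E8: 39+35+19+29 = 122
HQ → F2 → L9 → E8 → U8: 39+35+12+29 = 115
HQ → U8 → F2 → E8 → L9: 23+16+45+12 = 96
HQ → U8 → F2 → L9 → E8: 23+16+35+12 = 86
HQ → U8 → E8 → F2 → L9: 23+29+45+35 = 132
HQ → U8 → E8 → L9 → F2: 23+29+12+35 = 99
HQ → U8 → L9 → F2 → E8: 23+19+35+45 = 122
HQ → U8 → L9 → E8 → F2: 23+19+12+45 = 99
HQ → E8 → F2 → U8 → L9: 6+45+16+19 = 86
HQ → E8 → F2 → L9 → U8: 6+45+35+19 = 105
… (10 more)
HQ → E8 → L9 → U8 → F2: 6+12+19+16 = 53  ← best
The minimum is 53.
One shortest path: HQ → E8 → L9 → U8 → F2.

Shortest open route: 53 min.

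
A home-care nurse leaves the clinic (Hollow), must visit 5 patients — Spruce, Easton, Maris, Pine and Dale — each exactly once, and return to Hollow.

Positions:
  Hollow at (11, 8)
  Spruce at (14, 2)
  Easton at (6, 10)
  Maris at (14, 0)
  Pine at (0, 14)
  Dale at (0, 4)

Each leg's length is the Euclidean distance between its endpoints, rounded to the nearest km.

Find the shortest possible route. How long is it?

Shortest round trip = 46 km.

With 5 stops there are 5!/2 = 60 distinct round trips (a route and its reverse cost the same).
Hollow→Spruce→Easton→Maris→Pine→Dale→Hollow: 7+11+13+20+10+12 = 73
Hollow→Spruce→Easton→Maris→Dale→Pine→Hollow: 7+11+13+15+10+13 = 69
Hollow→Spruce→Easton→Pine→Maris→Dale→Hollow: 7+11+7+20+15+12 = 72
Hollow→Spruce→Easton→Pine→Dale→Maris→Hollow: 7+11+7+10+15+9 = 59
Hollow→Spruce→Easton→Dale→Maris→Pine→Hollow: 7+11+8+15+20+13 = 74
Hollow→Spruce→Easton→Dale→Pine→Maris→Hollow: 7+11+8+10+20+9 = 65
Hollow→Spruce→Maris→Easton→Pine→Dale→Hollow: 7+2+13+7+10+12 = 51
Hollow→Spruce→Maris→Easton→Dale→Pine→Hollow: 7+2+13+8+10+13 = 53
Hollow→Spruce→Maris→Pine→Easton→Dale→Hollow: 7+2+20+7+8+12 = 56
Hollow→Spruce→Maris→Pine→Dale→Easton→Hollow: 7+2+20+10+8+5 = 52
Hollow→Spruce→Maris→Dale→Easton→Pine→Hollow: 7+2+15+8+7+13 = 52
Hollow→Spruce→Maris→Dale→Pine→Easton→Hollow: 7+2+15+10+7+5 = 46
Hollow→Spruce→Pine→Easton→Maris→Dale→Hollow: 7+18+7+13+15+12 = 72
Hollow→Spruce→Pine→Easton→Dale→Maris→Hollow: 7+18+7+8+15+9 = 64
… (46 more)
The minimum is 46.
One optimal route: Hollow → Spruce → Maris → Dale → Pine → Easton → Hollow (or its reverse).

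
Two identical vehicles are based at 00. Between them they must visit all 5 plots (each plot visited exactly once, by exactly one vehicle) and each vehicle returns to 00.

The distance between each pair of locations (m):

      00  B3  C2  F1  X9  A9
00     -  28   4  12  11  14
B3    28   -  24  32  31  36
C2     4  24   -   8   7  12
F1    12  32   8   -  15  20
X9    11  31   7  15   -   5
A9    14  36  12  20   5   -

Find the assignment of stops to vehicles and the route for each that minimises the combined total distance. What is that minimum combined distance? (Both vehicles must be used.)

Minimum combined distance: 102 m.

There are 2^4 − 1 = 15 ways to divide the 5 stops into two non-empty groups. For each, the best each vehicle can do is its own shortest tour through its group:
  {B3} + {C2, F1, X9, A9}: 56 + 46 = 102
  {C2} + {B3, F1, X9, A9}: 8 + 94 = 102
  {B3, C2} + {F1, X9, A9}: 56 + 46 = 102
  {F1} + {B3, C2, X9, A9}: 24 + 78 = 102
  {B3, F1} + {C2, X9, A9}: 72 + 30 = 102
  {C2, F1} + {B3, X9, A9}: 24 + 78 = 102
  … (15 splits in total)
Best: vehicle 1 00 → B3 → 00 = 56; vehicle 2 00 → C2 → F1 → X9 → A9 → 00 = 46; combined 102.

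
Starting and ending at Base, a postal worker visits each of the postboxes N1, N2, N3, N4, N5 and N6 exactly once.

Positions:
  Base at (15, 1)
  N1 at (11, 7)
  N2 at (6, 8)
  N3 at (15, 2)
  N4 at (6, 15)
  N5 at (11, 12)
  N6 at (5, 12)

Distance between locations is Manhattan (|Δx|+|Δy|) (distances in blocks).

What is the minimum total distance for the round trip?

With 6 stops there are 6!/2 = 360 distinct round trips (a route and its reverse cost the same).
Base → N1 → N2 → N3 → N4 → N5 → N6 → Base: 10+6+15+22+8+6+21 = 88
Base → N1 → N2 → N3 → N4 → N6 → N5 → Base: 10+6+15+22+4+6+15 = 78
Base → N1 → N2 → N3 → N5 → N4 → N6 → Base: 10+6+15+14+8+4+21 = 78
Base → N1 → N2 → N3 → N5 → N6 → N4 → Base: 10+6+15+14+6+4+23 = 78
Base → N1 → N2 → N3 → N6 → N4 → N5 → Base: 10+6+15+20+4+8+15 = 78
Base → N1 → N2 → N3 → N6 → N5 → N4 → Base: 10+6+15+20+6+8+23 = 88
Base → N1 → N2 → N4 → N3 → N5 → N6 → Base: 10+6+7+22+14+6+21 = 86
Base → N1 → N2 → N4 → N3 → N6 → N5 → Base: 10+6+7+22+20+6+15 = 86
… (352 more)
Base → N1 → N2 → N4 → N6 → N5 → N3 → Base: 10+6+7+4+6+14+1 = 48  ← best
The minimum is 48.
One optimal route: Base → N1 → N2 → N4 → N6 → N5 → N3 → Base (or its reverse).

Shortest round trip = 48 blocks.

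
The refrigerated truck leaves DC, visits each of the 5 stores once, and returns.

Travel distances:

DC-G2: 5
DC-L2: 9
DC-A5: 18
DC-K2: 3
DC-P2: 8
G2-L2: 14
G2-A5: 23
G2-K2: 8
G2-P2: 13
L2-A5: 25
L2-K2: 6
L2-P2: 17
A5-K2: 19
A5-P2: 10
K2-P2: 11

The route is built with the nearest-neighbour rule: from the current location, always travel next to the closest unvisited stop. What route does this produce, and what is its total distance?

64 along DC → K2 → L2 → G2 → P2 → A5 → DC.

DC → [K2:3 / G2:5 / P2:8 / L2:9 / A5:18] → K2 (3)
K2 → [L2:6 / G2:8 / P2:11 / A5:19] → L2 (6)
L2 → [G2:14 / P2:17 / A5:25] → G2 (14)
G2 → [P2:13 / A5:23] → P2 (13)
P2 → [A5:10] → A5 (10)
Return A5→DC: 18.
Total = 3 + 6 + 14 + 13 + 10 + 18 = 64.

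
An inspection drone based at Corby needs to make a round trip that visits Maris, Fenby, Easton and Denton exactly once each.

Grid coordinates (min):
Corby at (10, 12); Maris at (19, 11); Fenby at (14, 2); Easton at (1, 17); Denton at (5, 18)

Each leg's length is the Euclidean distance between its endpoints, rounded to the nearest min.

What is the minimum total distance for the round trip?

With 4 stops there are 4!/2 = 12 distinct round trips (a route and its reverse cost the same).
Corby - Maris - Fenby - Easton - Denton - Corby: 9+10+20+4+8 = 51
Corby - Maris - Fenby - Denton - Easton - Corby: 9+10+18+4+10 = 51
Corby - Maris - Easton - Fenby - Denton - Corby: 9+19+20+18+8 = 74
Corby - Maris - Easton - Denton - Fenby - Corby: 9+19+4+18+11 = 61
Corby - Maris - Denton - Fenby - Easton - Corby: 9+16+18+20+10 = 73
Corby - Maris - Denton - Easton - Fenby - Corby: 9+16+4+20+11 = 60
Corby - Fenby - Maris - Easton - Denton - Corby: 11+10+19+4+8 = 52
Corby - Fenby - Maris - Denton - Easton - Corby: 11+10+16+4+10 = 51
Corby - Fenby - Easton - Maris - Denton - Corby: 11+20+19+16+8 = 74
Corby - Fenby - Denton - Maris - Easton - Corby: 11+18+16+19+10 = 74
Corby - Easton - Maris - Fenby - Denton - Corby: 10+19+10+18+8 = 65
Corby - Easton - Fenby - Maris - Denton - Corby: 10+20+10+16+8 = 64
The minimum is 51.
One optimal route: Corby → Maris → Fenby → Easton → Denton → Corby (or its reverse).

Shortest round trip = 51 min.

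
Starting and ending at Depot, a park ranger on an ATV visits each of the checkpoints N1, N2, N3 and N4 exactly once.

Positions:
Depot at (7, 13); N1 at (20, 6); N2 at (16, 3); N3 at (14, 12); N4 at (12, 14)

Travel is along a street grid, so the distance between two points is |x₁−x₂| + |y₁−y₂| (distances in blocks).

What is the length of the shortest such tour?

Depot - N1 - N2 - N3 - N4 - Depot: 20+7+11+4+6 = 48
Depot - N1 - N2 - N4 - N3 - Depot: 20+7+15+4+8 = 54
Depot - N1 - N3 - N2 - N4 - Depot: 20+12+11+15+6 = 64
Depot - N1 - N3 - N4 - N2 - Depot: 20+12+4+15+19 = 70
Depot - N1 - N4 - N2 - N3 - Depot: 20+16+15+11+8 = 70
Depot - N1 - N4 - N3 - N2 - Depot: 20+16+4+11+19 = 70
Depot - N2 - N1 - N3 - N4 - Depot: 19+7+12+4+6 = 48
Depot - N2 - N1 - N4 - N3 - Depot: 19+7+16+4+8 = 54
Depot - N2 - N3 - N1 - N4 - Depot: 19+11+12+16+6 = 64
Depot - N2 - N4 - N1 - N3 - Depot: 19+15+16+12+8 = 70
Depot - N3 - N1 - N2 - N4 - Depot: 8+12+7+15+6 = 48
Depot - N3 - N2 - N1 - N4 - Depot: 8+11+7+16+6 = 48
The minimum is 48.
One optimal route: Depot → N1 → N2 → N3 → N4 → Depot (or its reverse).

Shortest round trip = 48 blocks.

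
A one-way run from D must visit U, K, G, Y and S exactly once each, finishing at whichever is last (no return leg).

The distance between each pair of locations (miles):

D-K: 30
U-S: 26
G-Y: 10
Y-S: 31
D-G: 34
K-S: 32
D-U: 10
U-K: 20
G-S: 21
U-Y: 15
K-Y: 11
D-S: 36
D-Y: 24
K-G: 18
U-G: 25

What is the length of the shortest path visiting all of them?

There are 5! = 120 possible orderings.
D - U - K - G - Y - S: 10+20+18+10+31 = 89
D - U - K - G - S - Y: 10+20+18+21+31 = 100
D - U - K - Y - G - S: 10+20+11+10+21 = 72
D - U - K - Y - S - G: 10+20+11+31+21 = 93
D - U - K - S - G - Y: 10+20+32+21+10 = 93
D - U - K - S - Y - G: 10+20+32+31+10 = 103
D - U - G - K - Y - S: 10+25+18+11+31 = 95
D - U - G - K - S - Y: 10+25+18+32+31 = 116
D - U - G - Y - K - S: 10+25+10+11+32 = 88
D - U - G - Y - S - K: 10+25+10+31+32 = 108
D - U - G - S - K - Y: 10+25+21+32+11 = 99
D - U - G - S - Y - K: 10+25+21+31+11 = 98
D - U - Y - K - G - S: 10+15+11+18+21 = 75
D - U - Y - K - S - G: 10+15+11+32+21 = 89
… (106 more)
The minimum is 72.
One shortest path: D → U → K → Y → G → S.

Shortest open route: 72 miles.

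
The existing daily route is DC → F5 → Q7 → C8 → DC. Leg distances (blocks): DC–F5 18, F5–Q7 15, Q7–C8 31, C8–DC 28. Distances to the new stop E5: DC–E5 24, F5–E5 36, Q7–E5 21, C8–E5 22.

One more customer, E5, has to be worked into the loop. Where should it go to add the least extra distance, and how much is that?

Minimum extra distance: 12 blocks, inserting E5 between Q7 and C8.

Insertion cost between consecutive stops i–j is d(i,E5) + d(E5,j) − d(i,j):
  between DC and F5: 24 + 36 − 18 = 42
  between F5 and Q7: 36 + 21 − 15 = 42
  between Q7 and C8: 21 + 22 − 31 = 12
  between C8 and DC: 22 + 24 − 28 = 18
Cheapest insertion is between Q7 and C8, adding 12.
New total = 92 + 12 = 104.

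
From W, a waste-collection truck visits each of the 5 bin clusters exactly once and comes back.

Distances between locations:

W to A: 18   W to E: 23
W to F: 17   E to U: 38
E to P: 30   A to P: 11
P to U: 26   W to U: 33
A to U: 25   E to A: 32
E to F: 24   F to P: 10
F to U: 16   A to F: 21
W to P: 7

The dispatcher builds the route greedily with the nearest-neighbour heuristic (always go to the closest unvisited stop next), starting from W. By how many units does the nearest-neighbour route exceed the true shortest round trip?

From W: P=7, F=17, A=18, E=23, U=33 → choose P (7).
From P: F=10, A=11, U=26, E=30 → choose F (10).
From F: U=16, A=21, E=24 → choose U (16).
From U: A=25, E=38 → choose A (25).
From A: E=32 → choose E (32).
NN route W → P → F → U → A → E → W costs 113.
Optimal: W → E → F → U → A → P → W costs 106 (by enumerating all 60 distinct tours).
Excess = 113 − 106 = 7.

Excess over optimum: 7.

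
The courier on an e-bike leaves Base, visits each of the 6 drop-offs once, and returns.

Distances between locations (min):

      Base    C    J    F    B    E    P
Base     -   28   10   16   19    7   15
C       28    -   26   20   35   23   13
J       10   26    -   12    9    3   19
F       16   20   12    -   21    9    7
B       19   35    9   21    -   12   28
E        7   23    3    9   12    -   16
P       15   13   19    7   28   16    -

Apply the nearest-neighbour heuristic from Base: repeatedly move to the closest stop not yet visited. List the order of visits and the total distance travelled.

88 min along Base → E → J → B → F → P → C → Base.

From Base: distances to unvisited — E=7, J=10, P=15, F=16, B=19, C=28. Nearest is E (7).
From E: distances to unvisited — J=3, F=9, B=12, P=16, C=23. Nearest is J (3).
From J: distances to unvisited — B=9, F=12, P=19, C=26. Nearest is B (9).
From B: distances to unvisited — F=21, P=28, C=35. Nearest is F (21).
From F: distances to unvisited — P=7, C=20. Nearest is P (7).
From P: distances to unvisited — C=13. Nearest is C (13).
Return C→Base: 28.
Total = 7 + 3 + 9 + 21 + 7 + 13 + 28 = 88.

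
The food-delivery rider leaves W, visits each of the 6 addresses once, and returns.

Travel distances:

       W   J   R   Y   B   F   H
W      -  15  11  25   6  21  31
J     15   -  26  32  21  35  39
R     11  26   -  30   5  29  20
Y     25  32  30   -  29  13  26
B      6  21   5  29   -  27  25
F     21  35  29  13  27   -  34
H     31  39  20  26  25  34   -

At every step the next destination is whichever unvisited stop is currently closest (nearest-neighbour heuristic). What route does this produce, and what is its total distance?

W → [B:6 / R:11 / J:15 / F:21 / Y:25 / H:31] → B (6)
B → [R:5 / J:21 / H:25 / F:27 / Y:29] → R (5)
R → [H:20 / J:26 / F:29 / Y:30] → H (20)
H → [Y:26 / F:34 / J:39] → Y (26)
Y → [F:13 / J:32] → F (13)
F → [J:35] → J (35)
Return J→W: 15.
Total = 6 + 5 + 20 + 26 + 13 + 35 + 15 = 120.

Nearest-neighbour total = 120; route W → B → R → H → Y → F → J → W.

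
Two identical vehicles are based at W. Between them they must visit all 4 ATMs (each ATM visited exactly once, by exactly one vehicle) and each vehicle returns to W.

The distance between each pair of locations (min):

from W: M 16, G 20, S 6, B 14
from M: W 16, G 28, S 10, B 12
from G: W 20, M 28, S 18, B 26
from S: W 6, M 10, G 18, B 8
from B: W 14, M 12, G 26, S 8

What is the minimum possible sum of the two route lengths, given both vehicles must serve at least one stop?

Try each way of splitting the stops between the two vehicles (each non-empty) and, for each split, find the best tour for each vehicle:
  {M} + {G, S, B}: 32 + 60 = 92
  {G} + {M, S, B}: 40 + 42 = 82
  {M, G} + {S, B}: 64 + 28 = 92
  {S} + {M, G, B}: 12 + 74 = 86
  {M, S} + {G, B}: 32 + 60 = 92
  {G, S} + {M, B}: 44 + 42 = 86
  … (7 splits in total)
Best: vehicle 1 W → G → W = 40; vehicle 2 W → M → B → S → W = 42; combined 82.

82 min — the smallest possible combined total.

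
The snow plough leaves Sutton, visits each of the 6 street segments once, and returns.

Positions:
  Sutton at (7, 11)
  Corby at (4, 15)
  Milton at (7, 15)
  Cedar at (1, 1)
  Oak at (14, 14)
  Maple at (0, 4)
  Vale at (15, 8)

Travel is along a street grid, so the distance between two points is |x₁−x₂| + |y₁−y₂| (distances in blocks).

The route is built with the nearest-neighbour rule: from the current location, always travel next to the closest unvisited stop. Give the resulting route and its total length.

Sutton → [Milton:4 / Corby:7 / Oak:10 / Vale:11 / Maple:14 / Cedar:16] → Milton (4)
Milton → [Corby:3 / Oak:8 / Vale:15 / Maple:18 / Cedar:20] → Corby (3)
Corby → [Oak:11 / Maple:15 / Cedar:17 / Vale:18] → Oak (11)
Oak → [Vale:7 / Maple:24 / Cedar:26] → Vale (7)
Vale → [Maple:19 / Cedar:21] → Maple (19)
Maple → [Cedar:4] → Cedar (4)
Return Cedar→Sutton: 16.
Total = 4 + 3 + 11 + 7 + 19 + 4 + 16 = 64.

Nearest-neighbour total = 64 blocks; route Sutton → Milton → Corby → Oak → Vale → Maple → Cedar → Sutton.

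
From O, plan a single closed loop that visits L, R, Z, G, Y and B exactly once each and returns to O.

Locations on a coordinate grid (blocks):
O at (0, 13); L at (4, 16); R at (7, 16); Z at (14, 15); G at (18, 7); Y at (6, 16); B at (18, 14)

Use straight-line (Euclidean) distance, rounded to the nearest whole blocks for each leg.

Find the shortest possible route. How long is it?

With 6 stops there are 6!/2 = 360 distinct round trips (a route and its reverse cost the same).
O-L-R-Z-G-Y-B-O: 5+3+7+9+15+12+18 = 69
O-L-R-Z-G-B-Y-O: 5+3+7+9+7+12+7 = 50
O-L-R-Z-Y-G-B-O: 5+3+7+8+15+7+18 = 63
O-L-R-Z-Y-B-G-O: 5+3+7+8+12+7+19 = 61
O-L-R-Z-B-G-Y-O: 5+3+7+4+7+15+7 = 48
O-L-R-Z-B-Y-G-O: 5+3+7+4+12+15+19 = 65
O-L-R-G-Z-Y-B-O: 5+3+14+9+8+12+18 = 69
O-L-R-G-Z-B-Y-O: 5+3+14+9+4+12+7 = 54
… (352 more)
O-L-Y-R-Z-B-G-O: 5+2+1+7+4+7+19 = 45  ← best
The minimum is 45.
One optimal route: O → L → Y → R → Z → B → G → O (or its reverse).

Shortest round trip = 45 blocks.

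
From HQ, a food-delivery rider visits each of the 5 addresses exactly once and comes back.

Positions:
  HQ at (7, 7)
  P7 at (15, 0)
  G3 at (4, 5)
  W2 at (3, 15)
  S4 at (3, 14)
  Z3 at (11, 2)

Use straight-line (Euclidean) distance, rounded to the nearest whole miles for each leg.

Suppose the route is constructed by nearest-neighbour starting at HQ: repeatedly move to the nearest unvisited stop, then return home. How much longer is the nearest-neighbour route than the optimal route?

HQ: G3=4, Z3=6, S4=8, W2=9, P7=11 ⇒ G3
G3: Z3=8, S4=9, W2=10, P7=12 ⇒ Z3
Z3: P7=4, S4=14, W2=15 ⇒ P7
P7: S4=18, W2=19 ⇒ S4
S4: W2=1 ⇒ W2
NN route HQ → G3 → Z3 → P7 → S4 → W2 → HQ costs 44.
Optimal: HQ → W2 → S4 → G3 → P7 → Z3 → HQ costs 41 (by enumerating all 60 distinct tours).
Excess = 44 − 41 = 3.

Excess over optimum: 3 miles.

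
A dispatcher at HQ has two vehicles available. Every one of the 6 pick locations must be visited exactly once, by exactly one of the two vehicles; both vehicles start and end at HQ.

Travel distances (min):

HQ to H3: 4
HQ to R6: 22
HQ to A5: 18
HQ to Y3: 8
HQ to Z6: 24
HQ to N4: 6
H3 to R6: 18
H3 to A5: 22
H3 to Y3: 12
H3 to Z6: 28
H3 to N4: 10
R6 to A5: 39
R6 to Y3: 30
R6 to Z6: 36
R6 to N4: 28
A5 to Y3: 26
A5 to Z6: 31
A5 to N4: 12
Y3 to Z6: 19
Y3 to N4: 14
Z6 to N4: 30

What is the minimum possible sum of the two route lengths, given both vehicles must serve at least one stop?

There are 2^5 − 1 = 31 ways to divide the 6 stops into two non-empty groups. For each, the best each vehicle can do is its own shortest tour through its group:
  {H3} + {R6, A5, Y3, Z6, N4}: 8 + 120 = 128
  {R6} + {H3, A5, Y3, Z6, N4}: 44 + 84 = 128
  {H3, R6} + {A5, Y3, Z6, N4}: 44 + 76 = 120
  {A5} + {H3, R6, Y3, Z6, N4}: 36 + 97 = 133
  {H3, A5} + {R6, Y3, Z6, N4}: 44 + 97 = 141
  {R6, A5} + {H3, Y3, Z6, N4}: 79 + 71 = 150
  … (31 splits in total)
Best: vehicle 1 HQ → H3 → R6 → HQ = 44; vehicle 2 HQ → Y3 → Z6 → A5 → N4 → HQ = 76; combined 120.

120 min — the smallest possible combined total.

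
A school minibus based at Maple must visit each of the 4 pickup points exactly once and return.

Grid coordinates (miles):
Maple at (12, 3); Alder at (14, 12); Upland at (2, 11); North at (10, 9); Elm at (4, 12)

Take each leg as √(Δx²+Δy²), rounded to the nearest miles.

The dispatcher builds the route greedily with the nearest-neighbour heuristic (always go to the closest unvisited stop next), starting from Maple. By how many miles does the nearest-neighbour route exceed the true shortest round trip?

Excess over optimum: 1 miles.

From Maple: North=6, Alder=9, Elm=12, Upland=13 → choose North (6).
From North: Alder=5, Elm=7, Upland=8 → choose Alder (5).
From Alder: Elm=10, Upland=12 → choose Elm (10).
From Elm: Upland=2 → choose Upland (2).
NN route Maple → North → Alder → Elm → Upland → Maple costs 36.
Optimal: Maple → Alder → Elm → Upland → North → Maple costs 35 (by enumerating all 12 distinct tours).
Excess = 36 − 35 = 1.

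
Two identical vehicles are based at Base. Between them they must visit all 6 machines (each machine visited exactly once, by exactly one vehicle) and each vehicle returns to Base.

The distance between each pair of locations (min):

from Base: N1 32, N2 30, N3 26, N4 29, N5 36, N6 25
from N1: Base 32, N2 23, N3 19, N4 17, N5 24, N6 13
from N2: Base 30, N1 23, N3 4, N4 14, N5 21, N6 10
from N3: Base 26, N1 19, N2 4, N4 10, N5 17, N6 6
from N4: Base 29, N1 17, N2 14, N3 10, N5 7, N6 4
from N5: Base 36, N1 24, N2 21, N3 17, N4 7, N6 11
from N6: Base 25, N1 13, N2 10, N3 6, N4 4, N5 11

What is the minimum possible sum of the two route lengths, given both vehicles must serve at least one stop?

There are 2^5 − 1 = 31 ways to divide the 6 stops into two non-empty groups. For each, the best each vehicle can do is its own shortest tour through its group:
  {N1} + {N2, N3, N4, N5, N6}: 64 + 87 = 151
  {N2} + {N1, N3, N4, N5, N6}: 60 + 99 = 159
  {N1, N2} + {N3, N4, N5, N6}: 85 + 79 = 164
  {N3} + {N1, N2, N4, N5, N6}: 52 + 107 = 159
  {N1, N3} + {N2, N4, N5, N6}: 77 + 87 = 164
  {N2, N3} + {N1, N4, N5, N6}: 60 + 92 = 152
  … (31 splits in total)
Best: vehicle 1 Base → N1 → Base = 64; vehicle 2 Base → N2 → N3 → N4 → N5 → N6 → Base = 87; combined 151.

151 min — the smallest possible combined total.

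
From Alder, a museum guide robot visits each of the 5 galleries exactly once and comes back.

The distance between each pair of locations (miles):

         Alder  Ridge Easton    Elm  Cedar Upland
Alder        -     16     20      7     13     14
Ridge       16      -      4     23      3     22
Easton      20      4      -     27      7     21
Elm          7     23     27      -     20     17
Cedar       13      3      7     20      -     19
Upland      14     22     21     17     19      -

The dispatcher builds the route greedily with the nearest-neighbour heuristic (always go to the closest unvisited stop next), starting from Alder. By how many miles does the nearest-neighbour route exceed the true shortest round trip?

Alder: Elm=7, Cedar=13, Upland=14, Ridge=16, Easton=20 ⇒ Elm
Elm: Upland=17, Cedar=20, Ridge=23, Easton=27 ⇒ Upland
Upland: Cedar=19, Easton=21, Ridge=22 ⇒ Cedar
Cedar: Ridge=3, Easton=7 ⇒ Ridge
Ridge: Easton=4 ⇒ Easton
NN route Alder → Elm → Upland → Cedar → Ridge → Easton → Alder costs 70.
Optimal: Alder → Elm → Upland → Easton → Ridge → Cedar → Alder costs 65 (by enumerating all 60 distinct tours).
Excess = 70 − 65 = 5.

The nearest-neighbour route is 5 miles longer than optimal.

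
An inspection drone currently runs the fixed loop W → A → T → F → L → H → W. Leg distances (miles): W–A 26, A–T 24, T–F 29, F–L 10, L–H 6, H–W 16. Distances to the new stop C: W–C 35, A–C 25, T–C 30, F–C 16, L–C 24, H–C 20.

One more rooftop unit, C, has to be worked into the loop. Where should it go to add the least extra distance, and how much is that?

Insertion cost between consecutive stops i–j is d(i,C) + d(C,j) − d(i,j):
  between W and A: 35 + 25 − 26 = 34
  between A and T: 25 + 30 − 24 = 31
  between T and F: 30 + 16 − 29 = 17
  between F and L: 16 + 24 − 10 = 30
  between L and H: 24 + 20 − 6 = 38
  between H and W: 20 + 35 − 16 = 39
Cheapest insertion is between T and F, adding 17.
New total = 111 + 17 = 128.

Minimum extra distance: 17 miles, inserting C between T and F.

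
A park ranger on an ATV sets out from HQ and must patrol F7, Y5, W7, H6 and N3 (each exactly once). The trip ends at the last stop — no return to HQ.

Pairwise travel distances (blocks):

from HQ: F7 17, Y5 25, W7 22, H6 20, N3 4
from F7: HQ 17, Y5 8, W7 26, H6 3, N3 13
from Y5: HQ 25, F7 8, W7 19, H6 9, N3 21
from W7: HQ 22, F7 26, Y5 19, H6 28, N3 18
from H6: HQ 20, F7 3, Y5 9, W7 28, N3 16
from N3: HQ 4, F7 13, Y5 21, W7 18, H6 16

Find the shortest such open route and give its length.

Shortest open route: 48 blocks.

There are 5! = 120 possible orderings.
HQ→F7→Y5→W7→H6→N3: 17+8+19+28+16 = 88
HQ→F7→Y5→W7→N3→H6: 17+8+19+18+16 = 78
HQ→F7→Y5→H6→W7→N3: 17+8+9+28+18 = 80
HQ→F7→Y5→H6→N3→W7: 17+8+9+16+18 = 68
HQ→F7→Y5→N3→W7→H6: 17+8+21+18+28 = 92
HQ→F7→Y5→N3→H6→W7: 17+8+21+16+28 = 90
HQ→F7→W7→Y5→H6→N3: 17+26+19+9+16 = 87
HQ→F7→W7→Y5→N3→H6: 17+26+19+21+16 = 99
HQ→F7→W7→H6→Y5→N3: 17+26+28+9+21 = 101
HQ→F7→W7→H6→N3→Y5: 17+26+28+16+21 = 108
HQ→F7→W7→N3→Y5→H6: 17+26+18+21+9 = 91
HQ→F7→W7→N3→H6→Y5: 17+26+18+16+9 = 86
HQ→F7→H6→Y5→W7→N3: 17+3+9+19+18 = 66
HQ→F7→H6→Y5→N3→W7: 17+3+9+21+18 = 68
… (106 more)
HQ→N3→F7→H6→Y5→W7: 4+13+3+9+19 = 48  ← best
The minimum is 48.
One shortest path: HQ → N3 → F7 → H6 → Y5 → W7.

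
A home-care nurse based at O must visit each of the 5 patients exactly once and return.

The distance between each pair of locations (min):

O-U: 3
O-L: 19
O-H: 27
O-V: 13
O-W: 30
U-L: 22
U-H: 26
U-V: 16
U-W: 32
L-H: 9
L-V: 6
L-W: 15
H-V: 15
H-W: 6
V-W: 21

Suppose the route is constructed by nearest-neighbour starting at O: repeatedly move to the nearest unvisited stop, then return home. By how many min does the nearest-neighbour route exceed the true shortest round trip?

O: U=3, V=13, L=19, H=27, W=30 ⇒ U
U: V=16, L=22, H=26, W=32 ⇒ V
V: L=6, H=15, W=21 ⇒ L
L: H=9, W=15 ⇒ H
H: W=6 ⇒ W
NN route O → U → V → L → H → W → O costs 70.
Optimal: O → U → H → W → L → V → O costs 69 (by enumerating all 60 distinct tours).
Excess = 70 − 69 = 1.

Excess over optimum: 1 min.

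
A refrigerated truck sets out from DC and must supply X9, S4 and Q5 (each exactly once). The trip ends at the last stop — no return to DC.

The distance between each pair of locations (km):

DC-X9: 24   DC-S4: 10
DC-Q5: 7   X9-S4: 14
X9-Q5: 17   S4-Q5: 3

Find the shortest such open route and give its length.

Minimum one-way distance = 24 km.

There are 3! = 6 possible orderings.
DC→X9→S4→Q5: 24+14+3 = 41
DC→X9→Q5→S4: 24+17+3 = 44
DC→S4→X9→Q5: 10+14+17 = 41
DC→S4→Q5→X9: 10+3+17 = 30
DC→Q5→X9→S4: 7+17+14 = 38
DC→Q5→S4→X9: 7+3+14 = 24
The minimum is 24.
One shortest path: DC → Q5 → S4 → X9.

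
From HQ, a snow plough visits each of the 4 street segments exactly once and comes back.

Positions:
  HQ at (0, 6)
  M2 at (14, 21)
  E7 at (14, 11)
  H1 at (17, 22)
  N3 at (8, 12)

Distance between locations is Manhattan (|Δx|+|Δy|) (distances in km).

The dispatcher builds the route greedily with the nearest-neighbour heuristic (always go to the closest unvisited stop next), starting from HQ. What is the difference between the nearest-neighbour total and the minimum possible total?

Excess over optimum: 2 km.

From HQ: N3=14, E7=19, M2=29, H1=33 → choose N3 (14).
From N3: E7=7, M2=15, H1=19 → choose E7 (7).
From E7: M2=10, H1=14 → choose M2 (10).
From M2: H1=4 → choose H1 (4).
NN route HQ → N3 → E7 → M2 → H1 → HQ costs 68.
Optimal: HQ → E7 → M2 → H1 → N3 → HQ costs 66 (by enumerating all 12 distinct tours).
Excess = 68 − 66 = 2.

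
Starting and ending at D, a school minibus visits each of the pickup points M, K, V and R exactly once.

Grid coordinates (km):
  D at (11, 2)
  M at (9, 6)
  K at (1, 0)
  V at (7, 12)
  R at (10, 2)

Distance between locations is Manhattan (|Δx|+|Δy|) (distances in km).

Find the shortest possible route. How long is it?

D - M - K - V - R - D: 6+14+18+13+1 = 52
D - M - K - R - V - D: 6+14+11+13+14 = 58
D - M - V - K - R - D: 6+8+18+11+1 = 44
D - M - V - R - K - D: 6+8+13+11+12 = 50
D - M - R - K - V - D: 6+5+11+18+14 = 54
D - M - R - V - K - D: 6+5+13+18+12 = 54
D - K - M - V - R - D: 12+14+8+13+1 = 48
D - K - M - R - V - D: 12+14+5+13+14 = 58
D - K - V - M - R - D: 12+18+8+5+1 = 44
D - K - R - M - V - D: 12+11+5+8+14 = 50
D - V - M - K - R - D: 14+8+14+11+1 = 48
D - V - K - M - R - D: 14+18+14+5+1 = 52
The minimum is 44.
One optimal route: D → M → V → K → R → D (or its reverse).

Shortest round trip = 44 km.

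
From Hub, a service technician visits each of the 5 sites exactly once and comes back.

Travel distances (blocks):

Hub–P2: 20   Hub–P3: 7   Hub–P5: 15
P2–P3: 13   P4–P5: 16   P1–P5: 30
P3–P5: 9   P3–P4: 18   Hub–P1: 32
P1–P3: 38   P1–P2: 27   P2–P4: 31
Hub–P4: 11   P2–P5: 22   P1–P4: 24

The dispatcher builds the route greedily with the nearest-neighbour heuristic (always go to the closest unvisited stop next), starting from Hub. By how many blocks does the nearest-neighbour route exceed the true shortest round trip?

From Hub: P3=7, P4=11, P5=15, P2=20, P1=32 → choose P3 (7).
From P3: P5=9, P2=13, P4=18, P1=38 → choose P5 (9).
From P5: P4=16, P2=22, P1=30 → choose P4 (16).
From P4: P1=24, P2=31 → choose P1 (24).
From P1: P2=27 → choose P2 (27).
NN route Hub → P3 → P5 → P4 → P1 → P2 → Hub costs 103.
Optimal: Hub → P4 → P1 → P2 → P3 → P5 → Hub costs 99 (by enumerating all 60 distinct tours).
Excess = 103 − 99 = 4.

4 blocks longer than the optimal tour.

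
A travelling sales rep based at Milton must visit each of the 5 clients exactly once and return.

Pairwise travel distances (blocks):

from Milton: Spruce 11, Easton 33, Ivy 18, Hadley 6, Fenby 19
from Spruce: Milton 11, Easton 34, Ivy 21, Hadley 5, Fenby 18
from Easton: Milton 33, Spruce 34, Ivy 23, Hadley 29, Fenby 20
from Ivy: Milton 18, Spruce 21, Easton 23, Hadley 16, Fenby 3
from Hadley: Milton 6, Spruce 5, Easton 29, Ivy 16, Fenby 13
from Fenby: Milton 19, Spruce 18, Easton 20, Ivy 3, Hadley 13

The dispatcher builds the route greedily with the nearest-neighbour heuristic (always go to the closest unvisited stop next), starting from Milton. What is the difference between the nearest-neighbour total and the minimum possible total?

Milton: Hadley=6, Spruce=11, Ivy=18, Fenby=19, Easton=33 ⇒ Hadley
Hadley: Spruce=5, Fenby=13, Ivy=16, Easton=29 ⇒ Spruce
Spruce: Fenby=18, Ivy=21, Easton=34 ⇒ Fenby
Fenby: Ivy=3, Easton=20 ⇒ Ivy
Ivy: Easton=23 ⇒ Easton
NN route Milton → Hadley → Spruce → Fenby → Ivy → Easton → Milton costs 88.
Optimal: Milton → Spruce → Hadley → Easton → Fenby → Ivy → Milton costs 86 (by enumerating all 60 distinct tours).
Excess = 88 − 86 = 2.

Excess over optimum: 2 blocks.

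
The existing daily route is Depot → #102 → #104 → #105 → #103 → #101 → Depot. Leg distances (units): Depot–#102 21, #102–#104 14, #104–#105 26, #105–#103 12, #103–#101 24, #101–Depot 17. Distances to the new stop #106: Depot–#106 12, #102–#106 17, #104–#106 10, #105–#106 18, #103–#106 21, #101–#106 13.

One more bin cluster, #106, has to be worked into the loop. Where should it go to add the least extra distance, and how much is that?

Insertion cost between consecutive stops i–j is d(i,#106) + d(#106,j) − d(i,j):
  between Depot and #102: 12 + 17 − 21 = 8
  between #102 and #104: 17 + 10 − 14 = 13
  between #104 and #105: 10 + 18 − 26 = 2
  between #105 and #103: 18 + 21 − 12 = 27
  between #103 and #101: 21 + 13 − 24 = 10
  between #101 and Depot: 13 + 12 − 17 = 8
Cheapest insertion is between #104 and #105, adding 2.
New total = 114 + 2 = 116.

Minimum extra distance: 2, inserting #106 between #104 and #105.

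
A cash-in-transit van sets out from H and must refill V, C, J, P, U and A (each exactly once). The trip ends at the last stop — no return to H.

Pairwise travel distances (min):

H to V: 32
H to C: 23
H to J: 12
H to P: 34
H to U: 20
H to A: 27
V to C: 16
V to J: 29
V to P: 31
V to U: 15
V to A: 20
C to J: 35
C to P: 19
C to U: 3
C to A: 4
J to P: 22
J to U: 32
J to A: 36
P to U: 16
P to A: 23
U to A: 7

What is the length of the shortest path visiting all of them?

Shortest open route: 77 min.

There are 6! = 720 possible orderings.
H → V → C → J → P → U → A: 32+16+35+22+16+7 = 128
H → V → C → J → P → A → U: 32+16+35+22+23+7 = 135
H → V → C → J → U → P → A: 32+16+35+32+16+23 = 154
H → V → C → J → U → A → P: 32+16+35+32+7+23 = 145
H → V → C → J → A → P → U: 32+16+35+36+23+16 = 158
H → V → C → J → A → U → P: 32+16+35+36+7+16 = 142
H → V → C → P → J → U → A: 32+16+19+22+32+7 = 128
H → V → C → P → J → A → U: 32+16+19+22+36+7 = 132
… (712 more)
H → J → P → U → C → A → V: 12+22+16+3+4+20 = 77  ← best
The minimum is 77.
One shortest path: H → J → P → U → C → A → V.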